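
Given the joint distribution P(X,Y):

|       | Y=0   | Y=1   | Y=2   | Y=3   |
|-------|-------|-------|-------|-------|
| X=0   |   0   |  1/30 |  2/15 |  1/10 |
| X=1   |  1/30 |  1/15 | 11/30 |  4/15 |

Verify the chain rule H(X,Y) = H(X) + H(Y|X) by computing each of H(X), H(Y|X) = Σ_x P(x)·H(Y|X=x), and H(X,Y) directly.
H(X) = 0.8366 bits, H(Y|X) = 1.5100 bits, H(X,Y) = 2.3466 bits

Marginal of X (row sums):
  P(X=0) = 0 + 1/30 + 2/15 + 1/10 = 4/15
  P(X=1) = 1/30 + 1/15 + 11/30 + 4/15 = 11/15
H(X) = -[(4/15)·log₂(4/15) + (11/15)·log₂(11/15)]
  = 0.50850 + 0.32814 = 0.8366 bits

H(Y|X) = Σ_x P(x)·H(Y|X=x):
  X=0: P(X=0) = 4/15, P(Y|X=0) = (0, 1/8, 1/2, 3/8) → H(Y|X=0) = 1.40564
  X=1: P(X=1) = 11/15, P(Y|X=1) = (1/22, 1/11, 1/2, 4/11) → H(Y|X=1) = 1.54790
H(Y|X) = (4/15)·1.40564 + (11/15)·1.54790 = 1.5100 bits

H(X,Y) = -Σ_{x,y} P(x,y) log₂ P(x,y). Per-cell terms -P(x,y)·log₂P(x,y):
  X=0: 0.00000, 0.16356, 0.38759, 0.33219
  X=1: 0.16356, 0.26046, 0.53073, 0.50850
  (cells with P = 0 contribute 0)
Sum of the 8 terms: H(X,Y) = 2.3466 bits

Chain rule check:
  H(X) + H(Y|X) = 0.8366 + 1.5100 = 2.3466 bits
  H(X,Y) = 2.3466 bits
✓ Chain rule verified.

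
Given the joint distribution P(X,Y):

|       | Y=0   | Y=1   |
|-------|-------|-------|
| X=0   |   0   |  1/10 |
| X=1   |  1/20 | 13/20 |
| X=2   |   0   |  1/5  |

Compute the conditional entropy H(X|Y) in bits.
1.1302 bits

H(X|Y) = H(X,Y) - H(Y)

H(X,Y) = -Σ_{x,y} P(x,y) log₂ P(x,y). Per-cell terms -P(x,y)·log₂P(x,y):
  X=0: 0.000000, 0.332193
  X=1: 0.216096, 0.403967
  X=2: 0.000000, 0.464386
  (cells with P = 0 contribute 0)
Sum of the 6 terms: H(X,Y) = 1.41664 bits

Marginal of Y (column sums):
  P(Y=0) = 0 + 1/20 + 0 = 1/20
  P(Y=1) = 1/10 + 13/20 + 1/5 = 19/20
H(Y) = -[(1/20)·log₂(1/20) + (19/20)·log₂(19/20)]
  = 0.216096 + 0.070301 = 0.28640 bits

H(X|Y) = H(X,Y) - H(Y) = 1.41664 - 0.28640 = 1.1302 bits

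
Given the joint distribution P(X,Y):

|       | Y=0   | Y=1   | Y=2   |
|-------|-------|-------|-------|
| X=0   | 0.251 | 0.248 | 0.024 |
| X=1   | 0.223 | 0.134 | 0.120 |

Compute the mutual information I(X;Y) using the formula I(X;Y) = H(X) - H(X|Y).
0.0750 bits

I(X;Y) = H(X) - H(X|Y)

Marginal of X (row sums):
  P(X=0) = 0.251 + 0.248 + 0.024 = 0.523
  P(X=1) = 0.223 + 0.134 + 0.120 = 0.477
H(X) = -[0.523·log₂(0.523) + 0.477·log₂(0.477)]
  = 0.4891 + 0.5094 = 0.9985 bits

Marginal of Y (column sums):
  P(Y=0) = 0.251 + 0.223 = 0.474
  P(Y=1) = 0.248 + 0.134 = 0.382
  P(Y=2) = 0.024 + 0.120 = 0.144
H(X|Y) = Σ_y P(y)·H(X|Y=y):
  Y=0: P(Y=0) = 0.474, P(X|Y=0) = (251/474, 223/474) → H(X|Y=0) = 0.9975
  Y=1: P(Y=1) = 0.382, P(X|Y=1) = (124/191, 67/191) → H(X|Y=1) = 0.9348
  Y=2: P(Y=2) = 0.144, P(X|Y=2) = (1/6, 5/6) → H(X|Y=2) = 0.6500
H(X|Y) = 0.474·0.9975 + 0.382·0.9348 + 0.144·0.6500 = 0.9235 bits

I(X;Y) = H(X) - H(X|Y) = 0.9985 - 0.9235 = 0.0750 bits

Cross-check via I(X;Y) = H(X) + H(Y) - H(X,Y): computing H(Y) from the column sums and H(X,Y) from the 6 cells in the same way gives H(Y) = 1.4435 bits and H(X,Y) = 2.3670 bits, so
I(X;Y) = 0.9985 + 1.4435 - 2.3670 = 0.0750 bits ✓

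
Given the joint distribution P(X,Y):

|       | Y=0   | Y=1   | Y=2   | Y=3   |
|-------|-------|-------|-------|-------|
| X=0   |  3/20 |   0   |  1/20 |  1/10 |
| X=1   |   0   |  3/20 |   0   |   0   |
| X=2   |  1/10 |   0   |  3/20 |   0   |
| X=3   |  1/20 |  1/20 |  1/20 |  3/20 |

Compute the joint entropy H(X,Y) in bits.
3.1710 bits

H(X,Y) = -Σ_{x,y} P(x,y) log₂ P(x,y). Per-cell terms -P(x,y)·log₂P(x,y):
  X=0: 0.4105448, 0.0000000, 0.2160964, 0.3321928
  X=1: 0.0000000, 0.4105448, 0.0000000, 0.0000000
  X=2: 0.3321928, 0.0000000, 0.4105448, 0.0000000
  X=3: 0.2160964, 0.2160964, 0.2160964, 0.4105448
  (cells with P = 0 contribute 0)
Sum of the 16 terms: H(X,Y) = 3.1710 bits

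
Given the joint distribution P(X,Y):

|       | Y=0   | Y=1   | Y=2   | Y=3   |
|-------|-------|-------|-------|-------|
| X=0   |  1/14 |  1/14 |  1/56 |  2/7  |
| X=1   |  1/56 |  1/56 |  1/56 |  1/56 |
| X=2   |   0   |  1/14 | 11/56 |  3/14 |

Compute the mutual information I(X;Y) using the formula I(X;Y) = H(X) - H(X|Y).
0.2264 bits

I(X;Y) = H(X) - H(X|Y)

Marginal of X (row sums):
  P(X=0) = 1/14 + 1/14 + 1/56 + 2/7 = 25/56
  P(X=1) = 1/56 + 1/56 + 1/56 + 1/56 = 1/14
  P(X=2) = 0 + 1/14 + 11/56 + 3/14 = 27/56
H(X) = -[(25/56)·log₂(25/56) + (1/14)·log₂(1/14) + (27/56)·log₂(27/56)]
  = 0.5194 + 0.2720 + 0.5074 = 1.2988 bits

Marginal of Y (column sums):
  P(Y=0) = 1/14 + 1/56 + 0 = 5/56
  P(Y=1) = 1/14 + 1/56 + 1/14 = 9/56
  P(Y=2) = 1/56 + 1/56 + 11/56 = 13/56
  P(Y=3) = 2/7 + 1/56 + 3/14 = 29/56
H(X|Y) = Σ_y P(y)·H(X|Y=y):
  Y=0: P(Y=0) = 5/56, P(X|Y=0) = (4/5, 1/5, 0) → H(X|Y=0) = 0.7219
  Y=1: P(Y=1) = 9/56, P(X|Y=1) = (4/9, 1/9, 4/9) → H(X|Y=1) = 1.3921
  Y=2: P(Y=2) = 13/56, P(X|Y=2) = (1/13, 1/13, 11/13) → H(X|Y=2) = 0.7732
  Y=3: P(Y=3) = 29/56, P(X|Y=3) = (16/29, 1/29, 12/29) → H(X|Y=3) = 1.1677
H(X|Y) = (5/56)·0.7219 + (9/56)·1.3921 + (13/56)·0.7732 + (29/56)·1.1677 = 1.0724 bits

I(X;Y) = H(X) - H(X|Y) = 1.2988 - 1.0724 = 0.2264 bits

Cross-check via I(X;Y) = H(X) + H(Y) - H(X,Y): computing H(Y) from the column sums and H(X,Y) from the 12 cells in the same way gives H(Y) = 1.7158 bits and H(X,Y) = 2.7882 bits, so
I(X;Y) = 1.2988 + 1.7158 - 2.7882 = 0.2264 bits ✓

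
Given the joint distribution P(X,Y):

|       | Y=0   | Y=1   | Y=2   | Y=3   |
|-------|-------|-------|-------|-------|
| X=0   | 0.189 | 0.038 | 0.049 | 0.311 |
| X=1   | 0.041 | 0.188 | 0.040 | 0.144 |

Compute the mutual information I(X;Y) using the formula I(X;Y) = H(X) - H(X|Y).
0.1768 bits

I(X;Y) = H(X) - H(X|Y)

Marginal of X (row sums):
  P(X=0) = 0.189 + 0.038 + 0.049 + 0.311 = 0.587
  P(X=1) = 0.041 + 0.188 + 0.040 + 0.144 = 0.413
H(X) = -[0.587·log₂(0.587) + 0.413·log₂(0.413)]
  = 0.451149 + 0.526900 = 0.97805 bits

Marginal of Y (column sums):
  P(Y=0) = 0.189 + 0.041 = 0.230
  P(Y=1) = 0.038 + 0.188 = 0.226
  P(Y=2) = 0.049 + 0.040 = 0.089
  P(Y=3) = 0.311 + 0.144 = 0.455
H(X|Y) = Σ_y P(y)·H(X|Y=y):
  Y=0: P(Y=0) = 0.230, P(X|Y=0) = (189/230, 41/230) → H(X|Y=0) = 0.676258
  Y=1: P(Y=1) = 0.226, P(X|Y=1) = (19/113, 94/113) → H(X|Y=1) = 0.653436
  Y=2: P(Y=2) = 0.089, P(X|Y=2) = (49/89, 40/89) → H(X|Y=2) = 0.992611
  Y=3: P(Y=3) = 0.455, P(X|Y=3) = (311/455, 144/455) → H(X|Y=3) = 0.900516
H(X|Y) = 0.230·0.676258 + 0.226·0.653436 + 0.089·0.992611 + 0.455·0.900516 = 0.80129 bits

I(X;Y) = H(X) - H(X|Y) = 0.97805 - 0.80129 = 0.1768 bits

Cross-check via I(X;Y) = H(X) + H(Y) - H(X,Y): computing H(Y) from the column sums and H(X,Y) from the 8 cells in the same way gives H(Y) = 1.80010 bits and H(X,Y) = 2.60139 bits, so
I(X;Y) = 0.97805 + 1.80010 - 2.60139 = 0.1768 bits ✓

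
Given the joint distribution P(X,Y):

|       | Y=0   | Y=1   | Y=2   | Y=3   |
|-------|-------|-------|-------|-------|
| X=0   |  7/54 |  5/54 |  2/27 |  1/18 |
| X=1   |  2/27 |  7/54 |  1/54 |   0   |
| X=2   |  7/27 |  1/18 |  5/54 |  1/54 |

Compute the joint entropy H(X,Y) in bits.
3.1376 bits

H(X,Y) = -Σ_{x,y} P(x,y) log₂ P(x,y). Per-cell terms -P(x,y)·log₂P(x,y):
  X=0: 0.38209, 0.31787, 0.27814, 0.23166
  X=1: 0.27814, 0.38209, 0.10657, 0.00000
  X=2: 0.50492, 0.23166, 0.31787, 0.10657
  (cells with P = 0 contribute 0)
Sum of the 12 terms: H(X,Y) = 3.1376 bits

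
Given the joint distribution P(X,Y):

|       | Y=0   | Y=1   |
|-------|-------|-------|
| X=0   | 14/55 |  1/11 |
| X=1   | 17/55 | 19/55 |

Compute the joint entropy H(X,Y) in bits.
1.8703 bits

H(X,Y) = -Σ_{x,y} P(x,y) log₂ P(x,y). Per-cell terms -P(x,y)·log₂P(x,y):
  X=0: 0.5025, 0.3145
  X=1: 0.5236, 0.5297
Sum of the 4 terms: H(X,Y) = 1.8703 bits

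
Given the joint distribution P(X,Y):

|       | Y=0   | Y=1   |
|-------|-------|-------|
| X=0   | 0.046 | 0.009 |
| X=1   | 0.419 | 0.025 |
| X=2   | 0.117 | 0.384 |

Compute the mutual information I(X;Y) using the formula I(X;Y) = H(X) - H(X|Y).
0.4135 bits

I(X;Y) = H(X) - H(X|Y)

Marginal of X (row sums):
  P(X=0) = 0.046 + 0.009 = 0.055
  P(X=1) = 0.419 + 0.025 = 0.444
  P(X=2) = 0.117 + 0.384 = 0.501
H(X) = -[0.055·log₂(0.055) + 0.444·log₂(0.444) + 0.501·log₂(0.501)]
  = 0.2301 + 0.5201 + 0.4996 = 1.2498 bits

Marginal of Y (column sums):
  P(Y=0) = 0.046 + 0.419 + 0.117 = 0.582
  P(Y=1) = 0.009 + 0.025 + 0.384 = 0.418
H(X|Y) = Σ_y P(y)·H(X|Y=y):
  Y=0: P(Y=0) = 0.582, P(X|Y=0) = (23/291, 419/582, 39/194) → H(X|Y=0) = 1.0960
  Y=1: P(Y=1) = 0.418, P(X|Y=1) = (9/418, 25/418, 192/209) → H(X|Y=1) = 0.4747
H(X|Y) = 0.582·1.0960 + 0.418·0.4747 = 0.8363 bits

I(X;Y) = H(X) - H(X|Y) = 1.2498 - 0.8363 = 0.4135 bits

Cross-check via I(X;Y) = H(X) + H(Y) - H(X,Y): computing H(Y) from the column sums and H(X,Y) from the 6 cells in the same way gives H(Y) = 0.9805 bits and H(X,Y) = 1.8168 bits, so
I(X;Y) = 1.2498 + 0.9805 - 1.8168 = 0.4135 bits ✓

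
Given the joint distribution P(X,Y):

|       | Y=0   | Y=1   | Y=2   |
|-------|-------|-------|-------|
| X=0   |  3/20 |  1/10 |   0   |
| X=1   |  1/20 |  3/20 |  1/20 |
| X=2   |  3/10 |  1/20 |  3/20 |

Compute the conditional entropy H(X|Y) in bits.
1.2477 bits

H(X|Y) = H(X,Y) - H(Y)

H(X,Y) = -Σ_{x,y} P(x,y) log₂ P(x,y). Per-cell terms -P(x,y)·log₂P(x,y):
  X=0: 0.41054, 0.33219, 0.00000
  X=1: 0.21610, 0.41054, 0.21610
  X=2: 0.52109, 0.21610, 0.41054
  (cells with P = 0 contribute 0)
Sum of the 9 terms: H(X,Y) = 2.7332 bits

Marginal of Y (column sums):
  P(Y=0) = 3/20 + 1/20 + 3/10 = 1/2
  P(Y=1) = 1/10 + 3/20 + 1/20 = 3/10
  P(Y=2) = 0 + 1/20 + 3/20 = 1/5
H(Y) = -[(1/2)·log₂(1/2) + (3/10)·log₂(3/10) + (1/5)·log₂(1/5)]
  = 0.50000 + 0.52109 + 0.46439 = 1.4855 bits

H(X|Y) = H(X,Y) - H(Y) = 2.7332 - 1.4855 = 1.2477 bits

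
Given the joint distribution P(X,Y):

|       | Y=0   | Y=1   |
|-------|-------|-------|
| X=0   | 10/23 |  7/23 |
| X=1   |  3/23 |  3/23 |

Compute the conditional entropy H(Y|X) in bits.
0.9833 bits

H(Y|X) = H(X,Y) - H(X)

H(X,Y) = -Σ_{x,y} P(x,y) log₂ P(x,y). Per-cell terms -P(x,y)·log₂P(x,y):
  X=0: 0.5224495, 0.5223239
  X=1: 0.3832956, 0.3832956
Sum of the 4 terms: H(X,Y) = 1.811365 bits

Marginal of X (row sums):
  P(X=0) = 10/23 + 7/23 = 17/23
  P(X=1) = 3/23 + 3/23 = 6/23
H(X) = -[(17/23)·log₂(17/23) + (6/23)·log₂(6/23)]
  = 0.3223341 + 0.5057216 = 0.828056 bits

H(Y|X) = H(X,Y) - H(X) = 1.811365 - 0.828056 = 0.9833 bits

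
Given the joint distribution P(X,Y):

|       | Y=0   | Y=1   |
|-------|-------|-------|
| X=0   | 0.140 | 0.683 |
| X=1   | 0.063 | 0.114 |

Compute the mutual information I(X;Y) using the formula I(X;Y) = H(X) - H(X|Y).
0.0201 bits

I(X;Y) = H(X) - H(X|Y)

Marginal of X (row sums):
  P(X=0) = 0.140 + 0.683 = 0.823
  P(X=1) = 0.063 + 0.114 = 0.177
H(X) = -[0.823·log₂(0.823) + 0.177·log₂(0.177)]
  = 0.231292 + 0.442178 = 0.673470 bits

Marginal of Y (column sums):
  P(Y=0) = 0.140 + 0.063 = 0.203
  P(Y=1) = 0.683 + 0.114 = 0.797
H(X|Y) = Σ_y P(y)·H(X|Y=y):
  Y=0: P(Y=0) = 0.203, P(X|Y=0) = (20/29, 9/29) → H(X|Y=0) = 0.893571
  Y=1: P(Y=1) = 0.797, P(X|Y=1) = (683/797, 114/797) → H(X|Y=1) = 0.592136
H(X|Y) = 0.203·0.893571 + 0.797·0.592136 = 0.653327 bits

I(X;Y) = H(X) - H(X|Y) = 0.673470 - 0.653327 = 0.0201 bits

Cross-check via I(X;Y) = H(X) + H(Y) - H(X,Y): computing H(Y) from the column sums and H(X,Y) from the 4 cells in the same way gives H(Y) = 0.727888 bits and H(X,Y) = 1.381215 bits, so
I(X;Y) = 0.673470 + 0.727888 - 1.381215 = 0.0201 bits ✓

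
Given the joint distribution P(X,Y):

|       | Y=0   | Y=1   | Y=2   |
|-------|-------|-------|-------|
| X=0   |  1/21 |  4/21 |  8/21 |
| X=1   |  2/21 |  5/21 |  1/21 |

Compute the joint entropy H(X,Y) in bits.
2.2204 bits

H(X,Y) = -Σ_{x,y} P(x,y) log₂ P(x,y). Per-cell terms -P(x,y)·log₂P(x,y):
  X=0: 0.20916, 0.45568, 0.53041
  X=1: 0.32308, 0.49295, 0.20916
Sum of the 6 terms: H(X,Y) = 2.2204 bits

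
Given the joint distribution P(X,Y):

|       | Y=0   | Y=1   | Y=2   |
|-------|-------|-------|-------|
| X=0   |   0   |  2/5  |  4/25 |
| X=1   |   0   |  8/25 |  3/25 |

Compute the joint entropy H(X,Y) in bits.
1.8449 bits

H(X,Y) = -Σ_{x,y} P(x,y) log₂ P(x,y). Per-cell terms -P(x,y)·log₂P(x,y):
  X=0: 0.0000, 0.5288, 0.4230
  X=1: 0.0000, 0.5260, 0.3671
  (cells with P = 0 contribute 0)
Sum of the 6 terms: H(X,Y) = 1.8449 bits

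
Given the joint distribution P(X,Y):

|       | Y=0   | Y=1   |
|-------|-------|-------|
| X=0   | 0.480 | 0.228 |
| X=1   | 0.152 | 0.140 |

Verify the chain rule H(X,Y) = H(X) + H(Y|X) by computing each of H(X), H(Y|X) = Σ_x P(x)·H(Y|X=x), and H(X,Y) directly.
H(X) = 0.8713 bits, H(Y|X) = 0.9335 bits, H(X,Y) = 1.8048 bits

Marginal of X (row sums):
  P(X=0) = 0.480 + 0.228 = 0.708
  P(X=1) = 0.152 + 0.140 = 0.292
H(X) = -[0.708·log₂(0.708) + 0.292·log₂(0.292)]
  = 0.3527 + 0.5186 = 0.8713 bits

H(Y|X) = Σ_x P(x)·H(Y|X=x):
  X=0: P(X=0) = 0.708, P(Y|X=0) = (40/59, 19/59) → H(Y|X=0) = 0.9066
  X=1: P(X=1) = 0.292, P(Y|X=1) = (38/73, 35/73) → H(Y|X=1) = 0.9988
H(Y|X) = 0.708·0.9066 + 0.292·0.9988 = 0.9335 bits

H(X,Y) = -Σ_{x,y} P(x,y) log₂ P(x,y). Per-cell terms -P(x,y)·log₂P(x,y):
  X=0: 0.5083, 0.4863
  X=1: 0.4131, 0.3971
Sum of the 4 terms: H(X,Y) = 1.8048 bits

Chain rule check:
  H(X) + H(Y|X) = 0.8713 + 0.9335 = 1.8048 bits
  H(X,Y) = 1.8048 bits
✓ Chain rule verified.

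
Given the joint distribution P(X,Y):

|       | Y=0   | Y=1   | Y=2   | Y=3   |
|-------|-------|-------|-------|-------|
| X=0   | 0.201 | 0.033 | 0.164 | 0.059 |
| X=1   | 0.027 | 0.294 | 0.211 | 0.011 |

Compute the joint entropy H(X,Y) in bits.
2.5015 bits

H(X,Y) = -Σ_{x,y} P(x,y) log₂ P(x,y). Per-cell terms -P(x,y)·log₂P(x,y):
  X=0: 0.4653, 0.1624, 0.4278, 0.2409
  X=1: 0.1407, 0.5192, 0.4736, 0.0716
Sum of the 8 terms: H(X,Y) = 2.5015 bits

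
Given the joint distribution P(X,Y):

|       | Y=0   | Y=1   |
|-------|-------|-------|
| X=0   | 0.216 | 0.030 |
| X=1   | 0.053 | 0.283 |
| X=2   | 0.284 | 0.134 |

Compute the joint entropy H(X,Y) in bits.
2.2736 bits

H(X,Y) = -Σ_{x,y} P(x,y) log₂ P(x,y). Per-cell terms -P(x,y)·log₂P(x,y):
  X=0: 0.47755, 0.15177
  X=1: 0.22461, 0.51538
  X=2: 0.51575, 0.38856
Sum of the 6 terms: H(X,Y) = 2.2736 bits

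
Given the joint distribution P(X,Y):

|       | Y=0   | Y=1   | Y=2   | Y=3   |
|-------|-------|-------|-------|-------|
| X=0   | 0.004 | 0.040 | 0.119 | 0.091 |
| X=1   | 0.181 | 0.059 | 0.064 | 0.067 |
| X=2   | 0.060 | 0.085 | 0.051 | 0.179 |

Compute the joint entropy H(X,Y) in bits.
3.3091 bits

H(X,Y) = -Σ_{x,y} P(x,y) log₂ P(x,y). Per-cell terms -P(x,y)·log₂P(x,y):
  X=0: 0.03186, 0.18575, 0.36545, 0.31468
  X=1: 0.44633, 0.24091, 0.25381, 0.26128
  X=2: 0.24353, 0.30229, 0.21896, 0.44427
Sum of the 12 terms: H(X,Y) = 3.3091 bits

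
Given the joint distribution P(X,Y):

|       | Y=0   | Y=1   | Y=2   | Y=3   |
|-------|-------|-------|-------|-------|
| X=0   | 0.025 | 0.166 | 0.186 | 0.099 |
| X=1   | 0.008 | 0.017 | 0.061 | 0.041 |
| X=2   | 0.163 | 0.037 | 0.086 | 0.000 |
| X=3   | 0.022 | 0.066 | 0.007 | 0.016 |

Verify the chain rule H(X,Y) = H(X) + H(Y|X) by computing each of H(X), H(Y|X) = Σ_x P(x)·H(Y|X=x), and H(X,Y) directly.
H(X) = 1.7564 bits, H(Y|X) = 1.6116 bits, H(X,Y) = 3.3680 bits

Marginal of X (row sums):
  P(X=0) = 0.025 + 0.166 + 0.186 + 0.099 = 0.476
  P(X=1) = 0.008 + 0.017 + 0.061 + 0.041 = 0.127
  P(X=2) = 0.163 + 0.037 + 0.086 + 0.000 = 0.286
  P(X=3) = 0.022 + 0.066 + 0.007 + 0.016 = 0.111
H(X) = -[0.476·log₂(0.476) + 0.127·log₂(0.127) + 0.286·log₂(0.286) + 0.111·log₂(0.111)]
  = 0.50978 + 0.37809 + 0.51649 + 0.35202 = 1.7564 bits

H(Y|X) = Σ_x P(x)·H(Y|X=x):
  X=0: P(X=0) = 0.476, P(Y|X=0) = (25/476, 83/238, 93/238, 99/476) → H(Y|X=0) = 1.75418
  X=1: P(X=1) = 0.127, P(Y|X=1) = (8/127, 17/127, 61/127, 41/127) → H(Y|X=1) = 1.67434
  X=2: P(X=2) = 0.286, P(Y|X=2) = (163/286, 37/286, 43/143, 0) → H(Y|X=2) = 1.36529
  X=3: P(X=3) = 0.111, P(Y|X=3) = (22/111, 22/37, 7/111, 16/111) → H(Y|X=3) = 1.56298
H(Y|X) = 0.476·1.75418 + 0.127·1.67434 + 0.286·1.36529 + 0.111·1.56298 = 1.6116 bits

H(X,Y) = -Σ_{x,y} P(x,y) log₂ P(x,y). Per-cell terms -P(x,y)·log₂P(x,y):
  X=0: 0.13305, 0.43006, 0.45135, 0.33031
  X=1: 0.05573, 0.09993, 0.24614, 0.18894
  X=2: 0.42658, 0.17598, 0.30440, 0.00000
  X=3: 0.12114, 0.25881, 0.05011, 0.09545
  (cells with P = 0 contribute 0)
Sum of the 16 terms: H(X,Y) = 3.3680 bits

Chain rule check:
  H(X) + H(Y|X) = 1.7564 + 1.6116 = 3.3680 bits
  H(X,Y) = 3.3680 bits
✓ Chain rule verified.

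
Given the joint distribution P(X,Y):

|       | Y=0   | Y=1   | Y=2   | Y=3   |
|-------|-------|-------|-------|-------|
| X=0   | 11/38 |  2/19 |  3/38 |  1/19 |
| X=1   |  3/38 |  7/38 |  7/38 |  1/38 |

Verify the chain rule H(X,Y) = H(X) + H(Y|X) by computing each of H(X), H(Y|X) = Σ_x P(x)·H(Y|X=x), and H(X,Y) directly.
H(X) = 0.9980 bits, H(Y|X) = 1.7008 bits, H(X,Y) = 2.6988 bits

Marginal of X (row sums):
  P(X=0) = 11/38 + 2/19 + 3/38 + 1/19 = 10/19
  P(X=1) = 3/38 + 7/38 + 7/38 + 1/38 = 9/19
H(X) = -[(10/19)·log₂(10/19) + (9/19)·log₂(9/19)]
  = 0.48737 + 0.51063 = 0.9980 bits

H(Y|X) = Σ_x P(x)·H(Y|X=x):
  X=0: P(X=0) = 10/19, P(Y|X=0) = (11/20, 1/5, 3/20, 1/10) → H(Y|X=0) = 1.68150
  X=1: P(X=1) = 9/19, P(Y|X=1) = (1/6, 7/18, 7/18, 1/18) → H(Y|X=1) = 1.72227
H(Y|X) = (10/19)·1.68150 + (9/19)·1.72227 = 1.7008 bits

H(X,Y) = -Σ_{x,y} P(x,y) log₂ P(x,y). Per-cell terms -P(x,y)·log₂P(x,y):
  X=0: 0.51772, 0.34189, 0.28918, 0.22358
  X=1: 0.28918, 0.44958, 0.44958, 0.13810
Sum of the 8 terms: H(X,Y) = 2.6988 bits

Chain rule check:
  H(X) + H(Y|X) = 0.9980 + 1.7008 = 2.6988 bits
  H(X,Y) = 2.6988 bits
✓ Chain rule verified.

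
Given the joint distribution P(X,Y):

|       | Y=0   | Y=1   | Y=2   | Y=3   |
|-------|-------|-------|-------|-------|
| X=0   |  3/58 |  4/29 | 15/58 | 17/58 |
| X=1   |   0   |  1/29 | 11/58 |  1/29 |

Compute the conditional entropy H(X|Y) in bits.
0.7241 bits

H(X|Y) = H(X,Y) - H(Y)

H(X,Y) = -Σ_{x,y} P(x,y) log₂ P(x,y). Per-cell terms -P(x,y)·log₂P(x,y):
  X=0: 0.22102, 0.39420, 0.50459, 0.51894
  X=1: 0.00000, 0.16752, 0.45490, 0.16752
  (cells with P = 0 contribute 0)
Sum of the 8 terms: H(X,Y) = 2.4287 bits

Marginal of Y (column sums):
  P(Y=0) = 3/58 + 0 = 3/58
  P(Y=1) = 4/29 + 1/29 = 5/29
  P(Y=2) = 15/58 + 11/58 = 13/29
  P(Y=3) = 17/58 + 1/29 = 19/58
H(Y) = -[(3/58)·log₂(3/58) + (5/29)·log₂(5/29) + (13/29)·log₂(13/29) + (19/58)·log₂(19/58)]
  = 0.22102 + 0.43725 + 0.51890 + 0.52743 = 1.7046 bits

H(X|Y) = H(X,Y) - H(Y) = 2.4287 - 1.7046 = 0.7241 bits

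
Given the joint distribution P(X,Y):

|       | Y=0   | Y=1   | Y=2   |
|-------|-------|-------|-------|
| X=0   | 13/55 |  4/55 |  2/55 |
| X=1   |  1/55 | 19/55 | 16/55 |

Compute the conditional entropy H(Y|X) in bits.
1.1638 bits

H(Y|X) = H(X,Y) - H(X)

H(X,Y) = -Σ_{x,y} P(x,y) log₂ P(x,y). Per-cell terms -P(x,y)·log₂P(x,y):
  X=0: 0.4918538, 0.2750080, 0.1738676
  X=1: 0.1051156, 0.5297311, 0.5182137
Sum of the 6 terms: H(X,Y) = 2.093790 bits

Marginal of X (row sums):
  P(X=0) = 13/55 + 4/55 + 2/55 = 19/55
  P(X=1) = 1/55 + 19/55 + 16/55 = 36/55
H(X) = -[(19/55)·log₂(19/55) + (36/55)·log₂(36/55)]
  = 0.5297311 + 0.4002118 = 0.929943 bits

H(Y|X) = H(X,Y) - H(X) = 2.093790 - 0.929943 = 1.1638 bits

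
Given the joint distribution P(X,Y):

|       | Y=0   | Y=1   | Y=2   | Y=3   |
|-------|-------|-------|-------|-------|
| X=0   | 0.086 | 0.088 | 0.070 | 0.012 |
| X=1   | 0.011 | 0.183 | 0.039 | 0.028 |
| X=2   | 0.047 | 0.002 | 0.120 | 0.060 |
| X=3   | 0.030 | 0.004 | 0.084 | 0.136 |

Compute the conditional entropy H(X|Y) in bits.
1.5480 bits

H(X|Y) = H(X,Y) - H(Y)

H(X,Y) = -Σ_{x,y} P(x,y) log₂ P(x,y). Per-cell terms -P(x,y)·log₂P(x,y):
  X=0: 0.30440, 0.30856, 0.26856, 0.07657
  X=1: 0.07157, 0.44837, 0.18253, 0.14444
  X=2: 0.20733, 0.01793, 0.36707, 0.24353
  X=3: 0.15177, 0.03186, 0.30017, 0.39145
Sum of the 16 terms: H(X,Y) = 3.5161 bits

Marginal of Y (column sums):
  P(Y=0) = 0.086 + 0.011 + 0.047 + 0.030 = 0.174
  P(Y=1) = 0.088 + 0.183 + 0.002 + 0.004 = 0.277
  P(Y=2) = 0.070 + 0.039 + 0.120 + 0.084 = 0.313
  P(Y=3) = 0.012 + 0.028 + 0.060 + 0.136 = 0.236
H(Y) = -[0.174·log₂(0.174) + 0.277·log₂(0.277) + 0.313·log₂(0.313) + 0.236·log₂(0.236)]
  = 0.43897 + 0.51302 + 0.52451 + 0.49162 = 1.9681 bits

H(X|Y) = H(X,Y) - H(Y) = 3.5161 - 1.9681 = 1.5480 bits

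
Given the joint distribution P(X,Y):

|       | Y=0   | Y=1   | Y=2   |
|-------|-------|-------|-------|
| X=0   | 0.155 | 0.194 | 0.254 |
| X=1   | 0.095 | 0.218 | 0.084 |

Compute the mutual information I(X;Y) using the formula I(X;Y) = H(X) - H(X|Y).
0.0453 bits

I(X;Y) = H(X) - H(X|Y)

Marginal of X (row sums):
  P(X=0) = 0.155 + 0.194 + 0.254 = 0.603
  P(X=1) = 0.095 + 0.218 + 0.084 = 0.397
H(X) = -[0.603·log₂(0.603) + 0.397·log₂(0.397)]
  = 0.4401 + 0.5291 = 0.9692 bits

Marginal of Y (column sums):
  P(Y=0) = 0.155 + 0.095 = 0.250
  P(Y=1) = 0.194 + 0.218 = 0.412
  P(Y=2) = 0.254 + 0.084 = 0.338
H(X|Y) = Σ_y P(y)·H(X|Y=y):
  Y=0: P(Y=0) = 0.250, P(X|Y=0) = (31/50, 19/50) → H(X|Y=0) = 0.9580
  Y=1: P(Y=1) = 0.412, P(X|Y=1) = (97/206, 109/206) → H(X|Y=1) = 0.9976
  Y=2: P(Y=2) = 0.338, P(X|Y=2) = (127/169, 42/169) → H(X|Y=2) = 0.8089
H(X|Y) = 0.250·0.9580 + 0.412·0.9976 + 0.338·0.8089 = 0.9239 bits

I(X;Y) = H(X) - H(X|Y) = 0.9692 - 0.9239 = 0.0453 bits

Cross-check via I(X;Y) = H(X) + H(Y) - H(X,Y): computing H(Y) from the column sums and H(X,Y) from the 6 cells in the same way gives H(Y) = 1.5560 bits and H(X,Y) = 2.4799 bits, so
I(X;Y) = 0.9692 + 1.5560 - 2.4799 = 0.0453 bits ✓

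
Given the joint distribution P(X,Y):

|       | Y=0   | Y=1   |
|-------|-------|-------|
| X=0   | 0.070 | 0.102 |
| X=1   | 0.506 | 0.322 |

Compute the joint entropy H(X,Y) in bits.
1.6282 bits

H(X,Y) = -Σ_{x,y} P(x,y) log₂ P(x,y). Per-cell terms -P(x,y)·log₂P(x,y):
  X=0: 0.2686, 0.3359
  X=1: 0.4973, 0.5264
Sum of the 4 terms: H(X,Y) = 1.6282 bits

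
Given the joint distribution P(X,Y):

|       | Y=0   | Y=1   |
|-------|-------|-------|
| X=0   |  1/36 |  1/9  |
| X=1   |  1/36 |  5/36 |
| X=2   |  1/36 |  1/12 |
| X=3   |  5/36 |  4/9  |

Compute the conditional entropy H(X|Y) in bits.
1.6287 bits

H(X|Y) = H(X,Y) - H(Y)

H(X,Y) = -Σ_{x,y} P(x,y) log₂ P(x,y). Per-cell terms -P(x,y)·log₂P(x,y):
  X=0: 0.1436, 0.3522
  X=1: 0.1436, 0.3956
  X=2: 0.1436, 0.2987
  X=3: 0.3956, 0.5200
Sum of the 8 terms: H(X,Y) = 2.3929 bits

Marginal of Y (column sums):
  P(Y=0) = 1/36 + 1/36 + 1/36 + 5/36 = 2/9
  P(Y=1) = 1/9 + 5/36 + 1/12 + 4/9 = 7/9
H(Y) = -[(2/9)·log₂(2/9) + (7/9)·log₂(7/9)]
  = 0.4822 + 0.2820 = 0.7642 bits

H(X|Y) = H(X,Y) - H(Y) = 2.3929 - 0.7642 = 1.6287 bits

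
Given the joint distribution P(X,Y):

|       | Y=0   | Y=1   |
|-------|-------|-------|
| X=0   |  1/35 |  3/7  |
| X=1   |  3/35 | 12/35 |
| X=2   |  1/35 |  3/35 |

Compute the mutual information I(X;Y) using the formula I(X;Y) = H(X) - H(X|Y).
0.0354 bits

I(X;Y) = H(X) - H(X|Y)

Marginal of X (row sums):
  P(X=0) = 1/35 + 3/7 = 16/35
  P(X=1) = 3/35 + 12/35 = 3/7
  P(X=2) = 1/35 + 3/35 = 4/35
H(X) = -[(16/35)·log₂(16/35) + (3/7)·log₂(3/7) + (4/35)·log₂(4/35)]
  = 0.516244 + 0.523882 + 0.357632 = 1.39776 bits

Marginal of Y (column sums):
  P(Y=0) = 1/35 + 3/35 + 1/35 = 1/7
  P(Y=1) = 3/7 + 12/35 + 3/35 = 6/7
H(X|Y) = Σ_y P(y)·H(X|Y=y):
  Y=0: P(Y=0) = 1/7, P(X|Y=0) = (1/5, 3/5, 1/5) → H(X|Y=0) = 1.370951
  Y=1: P(Y=1) = 6/7, P(X|Y=1) = (1/2, 2/5, 1/10) → H(X|Y=1) = 1.360964
H(X|Y) = (1/7)·1.370951 + (6/7)·1.360964 = 1.36239 bits

I(X;Y) = H(X) - H(X|Y) = 1.39776 - 1.36239 = 0.0354 bits

Cross-check via I(X;Y) = H(X) + H(Y) - H(X,Y): computing H(Y) from the column sums and H(X,Y) from the 6 cells in the same way gives H(Y) = 0.59167 bits and H(X,Y) = 1.95406 bits, so
I(X;Y) = 1.39776 + 0.59167 - 1.95406 = 0.0354 bits ✓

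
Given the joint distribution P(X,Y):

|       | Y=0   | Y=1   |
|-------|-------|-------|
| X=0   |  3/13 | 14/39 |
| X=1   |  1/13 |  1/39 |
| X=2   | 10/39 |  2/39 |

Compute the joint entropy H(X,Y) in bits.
2.1622 bits

H(X,Y) = -Σ_{x,y} P(x,y) log₂ P(x,y). Per-cell terms -P(x,y)·log₂P(x,y):
  X=0: 0.4882, 0.5306
  X=1: 0.2846, 0.1355
  X=2: 0.5035, 0.2198
Sum of the 6 terms: H(X,Y) = 2.1622 bits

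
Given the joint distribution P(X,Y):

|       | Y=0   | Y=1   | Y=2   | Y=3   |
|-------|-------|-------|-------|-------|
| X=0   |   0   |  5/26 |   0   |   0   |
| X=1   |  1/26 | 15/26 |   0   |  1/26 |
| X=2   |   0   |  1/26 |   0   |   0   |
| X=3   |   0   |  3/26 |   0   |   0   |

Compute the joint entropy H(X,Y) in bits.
1.8171 bits

H(X,Y) = -Σ_{x,y} P(x,y) log₂ P(x,y). Per-cell terms -P(x,y)·log₂P(x,y):
  X=0: 0.0000, 0.4574, 0.0000, 0.0000
  X=1: 0.1808, 0.4578, 0.0000, 0.1808
  X=2: 0.0000, 0.1808, 0.0000, 0.0000
  X=3: 0.0000, 0.3595, 0.0000, 0.0000
  (cells with P = 0 contribute 0)
Sum of the 16 terms: H(X,Y) = 1.8171 bits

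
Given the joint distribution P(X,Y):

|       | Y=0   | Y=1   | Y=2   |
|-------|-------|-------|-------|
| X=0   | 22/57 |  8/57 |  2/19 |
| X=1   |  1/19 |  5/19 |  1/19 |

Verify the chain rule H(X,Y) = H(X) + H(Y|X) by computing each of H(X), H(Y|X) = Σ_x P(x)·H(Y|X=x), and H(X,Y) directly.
H(X) = 0.9495 bits, H(Y|X) = 1.2741 bits, H(X,Y) = 2.2236 bits

Marginal of X (row sums):
  P(X=0) = 22/57 + 8/57 + 2/19 = 12/19
  P(X=1) = 1/19 + 5/19 + 1/19 = 7/19
H(X) = -[(12/19)·log₂(12/19) + (7/19)·log₂(7/19)]
  = 0.418715 + 0.530737 = 0.9495 bits

H(Y|X) = Σ_x P(x)·H(Y|X=x):
  X=0: P(X=0) = 12/19, P(Y|X=0) = (11/18, 2/9, 1/6) → H(Y|X=0) = 1.347223
  X=1: P(X=1) = 7/19, P(Y|X=1) = (1/7, 5/7, 1/7) → H(Y|X=1) = 1.148835
H(Y|X) = (12/19)·1.347223 + (7/19)·1.148835 = 1.2741 bits

H(X,Y) = -Σ_{x,y} P(x,y) log₂ P(x,y). Per-cell terms -P(x,y)·log₂P(x,y):
  X=0: 0.530107, 0.397599, 0.341887
  X=1: 0.223575, 0.506842, 0.223575
Sum of the 6 terms: H(X,Y) = 2.2236 bits

Chain rule check:
  H(X) + H(Y|X) = 0.9495 + 1.2741 = 2.2236 bits
  H(X,Y) = 2.2236 bits
✓ Chain rule verified.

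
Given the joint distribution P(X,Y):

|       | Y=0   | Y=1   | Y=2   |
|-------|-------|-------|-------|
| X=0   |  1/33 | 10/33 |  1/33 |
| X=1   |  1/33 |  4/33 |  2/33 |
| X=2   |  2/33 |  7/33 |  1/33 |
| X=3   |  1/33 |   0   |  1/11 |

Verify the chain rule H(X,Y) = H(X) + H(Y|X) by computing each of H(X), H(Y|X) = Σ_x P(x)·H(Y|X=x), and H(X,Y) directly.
H(X) = 1.8962 bits, H(Y|X) = 1.0383 bits, H(X,Y) = 2.9345 bits

Marginal of X (row sums):
  P(X=0) = 1/33 + 10/33 + 1/33 = 4/11
  P(X=1) = 1/33 + 4/33 + 2/33 = 7/33
  P(X=2) = 2/33 + 7/33 + 1/33 = 10/33
  P(X=3) = 1/33 + 0 + 1/11 = 4/33
H(X) = -[(4/11)·log₂(4/11) + (7/33)·log₂(7/33) + (10/33)·log₂(10/33) + (4/33)·log₂(4/33)]
  = 0.53070 + 0.47452 + 0.52196 + 0.36902 = 1.8962 bits

H(Y|X) = Σ_x P(x)·H(Y|X=x):
  X=0: P(X=0) = 4/11, P(Y|X=0) = (1/12, 5/6, 1/12) → H(Y|X=0) = 0.81669
  X=1: P(X=1) = 7/33, P(Y|X=1) = (1/7, 4/7, 2/7) → H(Y|X=1) = 1.37878
  X=2: P(X=2) = 10/33, P(Y|X=2) = (1/5, 7/10, 1/10) → H(Y|X=2) = 1.15678
  X=3: P(X=3) = 4/33, P(Y|X=3) = (1/4, 0, 3/4) → H(Y|X=3) = 0.81128
H(Y|X) = (4/11)·0.81669 + (7/33)·1.37878 + (10/33)·1.15678 + (4/33)·0.81128 = 1.0383 bits

H(X,Y) = -Σ_{x,y} P(x,y) log₂ P(x,y). Per-cell terms -P(x,y)·log₂P(x,y):
  X=0: 0.15286, 0.52196, 0.15286
  X=1: 0.15286, 0.36902, 0.24511
  X=2: 0.24511, 0.47452, 0.15286
  X=3: 0.15286, 0.00000, 0.31449
  (cells with P = 0 contribute 0)
Sum of the 12 terms: H(X,Y) = 2.9345 bits

Chain rule check:
  H(X) + H(Y|X) = 1.8962 + 1.0383 = 2.9345 bits
  H(X,Y) = 2.9345 bits
✓ Chain rule verified.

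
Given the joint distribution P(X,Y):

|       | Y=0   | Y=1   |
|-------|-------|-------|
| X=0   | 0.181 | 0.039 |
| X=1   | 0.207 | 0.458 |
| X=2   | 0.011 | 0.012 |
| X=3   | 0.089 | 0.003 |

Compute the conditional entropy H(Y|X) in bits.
0.7853 bits

H(Y|X) = H(X,Y) - H(X)

H(X,Y) = -Σ_{x,y} P(x,y) log₂ P(x,y). Per-cell terms -P(x,y)·log₂P(x,y):
  X=0: 0.44633, 0.18253
  X=1: 0.47037, 0.51597
  X=2: 0.07157, 0.07657
  X=3: 0.31061, 0.02514
Sum of the 8 terms: H(X,Y) = 2.0991 bits

Marginal of X (row sums):
  P(X=0) = 0.181 + 0.039 = 0.220
  P(X=1) = 0.207 + 0.458 = 0.665
  P(X=2) = 0.011 + 0.012 = 0.023
  P(X=3) = 0.089 + 0.003 = 0.092
H(X) = -[0.220·log₂(0.220) + 0.665·log₂(0.665) + 0.023·log₂(0.023) + 0.092·log₂(0.092)]
  = 0.48057 + 0.39140 + 0.12517 + 0.31668 = 1.3138 bits

H(Y|X) = H(X,Y) - H(X) = 2.0991 - 1.3138 = 0.7853 bits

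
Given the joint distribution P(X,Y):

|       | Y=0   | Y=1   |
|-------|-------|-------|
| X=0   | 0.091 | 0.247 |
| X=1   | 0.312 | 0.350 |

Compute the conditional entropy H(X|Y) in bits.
0.8947 bits

H(X|Y) = H(X,Y) - H(Y)

H(X,Y) = -Σ_{x,y} P(x,y) log₂ P(x,y). Per-cell terms -P(x,y)·log₂P(x,y):
  X=0: 0.3147, 0.4983
  X=1: 0.5243, 0.5301
Sum of the 4 terms: H(X,Y) = 1.8674 bits

Marginal of Y (column sums):
  P(Y=0) = 0.091 + 0.312 = 0.403
  P(Y=1) = 0.247 + 0.350 = 0.597
H(Y) = -[0.403·log₂(0.403) + 0.597·log₂(0.597)]
  = 0.5284 + 0.4443 = 0.9727 bits

H(X|Y) = H(X,Y) - H(Y) = 1.8674 - 0.9727 = 0.8947 bits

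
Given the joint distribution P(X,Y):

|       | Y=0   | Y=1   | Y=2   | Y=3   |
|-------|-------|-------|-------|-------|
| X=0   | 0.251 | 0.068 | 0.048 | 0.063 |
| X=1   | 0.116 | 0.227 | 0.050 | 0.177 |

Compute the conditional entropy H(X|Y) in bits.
0.8574 bits

H(X|Y) = H(X,Y) - H(Y)

H(X,Y) = -Σ_{x,y} P(x,y) log₂ P(x,y). Per-cell terms -P(x,y)·log₂P(x,y):
  X=0: 0.50055, 0.26373, 0.21028, 0.25128
  X=1: 0.36051, 0.48561, 0.21610, 0.44218
Sum of the 8 terms: H(X,Y) = 2.7302 bits

Marginal of Y (column sums):
  P(Y=0) = 0.251 + 0.116 = 0.367
  P(Y=1) = 0.068 + 0.227 = 0.295
  P(Y=2) = 0.048 + 0.050 = 0.098
  P(Y=3) = 0.063 + 0.177 = 0.240
H(Y) = -[0.367·log₂(0.367) + 0.295·log₂(0.295) + 0.098·log₂(0.098) + 0.240·log₂(0.240)]
  = 0.53074 + 0.51956 + 0.32841 + 0.49413 = 1.8728 bits

H(X|Y) = H(X,Y) - H(Y) = 2.7302 - 1.8728 = 0.8574 bits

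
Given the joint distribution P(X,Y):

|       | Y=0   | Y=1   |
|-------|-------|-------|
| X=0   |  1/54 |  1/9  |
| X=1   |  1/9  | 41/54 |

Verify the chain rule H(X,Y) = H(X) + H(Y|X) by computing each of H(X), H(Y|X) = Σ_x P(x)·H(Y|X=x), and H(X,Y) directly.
H(X) = 0.5564 bits, H(Y|X) = 0.5563 bits, H(X,Y) = 1.1127 bits

Marginal of X (row sums):
  P(X=0) = 1/54 + 1/9 = 7/54
  P(X=1) = 1/9 + 41/54 = 47/54
H(X) = -[(7/54)·log₂(7/54) + (47/54)·log₂(47/54)]
  = 0.3821 + 0.1743 = 0.5564 bits

H(Y|X) = Σ_x P(x)·H(Y|X=x):
  X=0: P(X=0) = 7/54, P(Y|X=0) = (1/7, 6/7) → H(Y|X=0) = 0.5917
  X=1: P(X=1) = 47/54, P(Y|X=1) = (6/47, 41/47) → H(Y|X=1) = 0.5510
H(Y|X) = (7/54)·0.5917 + (47/54)·0.5510 = 0.5563 bits

H(X,Y) = -Σ_{x,y} P(x,y) log₂ P(x,y). Per-cell terms -P(x,y)·log₂P(x,y):
  X=0: 0.1066, 0.3522
  X=1: 0.3522, 0.3017
Sum of the 4 terms: H(X,Y) = 1.1127 bits

Chain rule check:
  H(X) + H(Y|X) = 0.5564 + 0.5563 = 1.1127 bits
  H(X,Y) = 1.1127 bits
✓ Chain rule verified.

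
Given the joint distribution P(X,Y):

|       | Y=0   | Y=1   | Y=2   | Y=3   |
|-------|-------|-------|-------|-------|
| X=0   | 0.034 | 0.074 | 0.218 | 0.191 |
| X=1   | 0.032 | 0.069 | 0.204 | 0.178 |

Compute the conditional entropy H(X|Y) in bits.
0.9992 bits

H(X|Y) = H(X,Y) - H(Y)

H(X,Y) = -Σ_{x,y} P(x,y) log₂ P(x,y). Per-cell terms -P(x,y)·log₂P(x,y):
  X=0: 0.165863, 0.277968, 0.479077, 0.456176
  X=1: 0.158905, 0.266151, 0.467845, 0.443229
Sum of the 8 terms: H(X,Y) = 2.71521 bits

Marginal of Y (column sums):
  P(Y=0) = 0.034 + 0.032 = 0.066
  P(Y=1) = 0.074 + 0.069 = 0.143
  P(Y=2) = 0.218 + 0.204 = 0.422
  P(Y=3) = 0.191 + 0.178 = 0.369
H(Y) = -[0.066·log₂(0.066) + 0.143·log₂(0.143) + 0.422·log₂(0.422) + 0.369·log₂(0.369)]
  = 0.258812 + 0.401246 + 0.525257 + 0.530735 = 1.71605 bits

H(X|Y) = H(X,Y) - H(Y) = 2.71521 - 1.71605 = 0.9992 bits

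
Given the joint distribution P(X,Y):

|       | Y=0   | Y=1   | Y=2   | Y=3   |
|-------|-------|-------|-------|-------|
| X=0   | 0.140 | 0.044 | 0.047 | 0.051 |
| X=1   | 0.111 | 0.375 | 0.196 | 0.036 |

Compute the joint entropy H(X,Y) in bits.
2.5378 bits

H(X,Y) = -Σ_{x,y} P(x,y) log₂ P(x,y). Per-cell terms -P(x,y)·log₂P(x,y):
  X=0: 0.3971, 0.1983, 0.2073, 0.2190
  X=1: 0.3520, 0.5306, 0.4608, 0.1727
Sum of the 8 terms: H(X,Y) = 2.5378 bits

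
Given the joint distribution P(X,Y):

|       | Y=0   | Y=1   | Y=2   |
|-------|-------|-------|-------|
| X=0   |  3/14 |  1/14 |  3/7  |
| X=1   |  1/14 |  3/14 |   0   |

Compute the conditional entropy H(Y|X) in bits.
1.1571 bits

H(Y|X) = H(X,Y) - H(X)

H(X,Y) = -Σ_{x,y} P(x,y) log₂ P(x,y). Per-cell terms -P(x,y)·log₂P(x,y):
  X=0: 0.47623, 0.27195, 0.52388
  X=1: 0.27195, 0.47623, 0.00000
  (cells with P = 0 contribute 0)
Sum of the 6 terms: H(X,Y) = 2.0202 bits

Marginal of X (row sums):
  P(X=0) = 3/14 + 1/14 + 3/7 = 5/7
  P(X=1) = 1/14 + 3/14 + 0 = 2/7
H(X) = -[(5/7)·log₂(5/7) + (2/7)·log₂(2/7)]
  = 0.34673 + 0.51639 = 0.8631 bits

H(Y|X) = H(X,Y) - H(X) = 2.0202 - 0.8631 = 1.1571 bits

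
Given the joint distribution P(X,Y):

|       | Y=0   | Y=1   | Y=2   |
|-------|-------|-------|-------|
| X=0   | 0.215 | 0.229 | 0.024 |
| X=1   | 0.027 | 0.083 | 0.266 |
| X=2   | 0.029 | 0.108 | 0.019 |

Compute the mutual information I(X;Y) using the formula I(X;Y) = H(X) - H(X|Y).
0.3777 bits

I(X;Y) = H(X) - H(X|Y)

Marginal of X (row sums):
  P(X=0) = 0.215 + 0.229 + 0.024 = 0.468
  P(X=1) = 0.027 + 0.083 + 0.266 = 0.376
  P(X=2) = 0.029 + 0.108 + 0.019 = 0.156
H(X) = -[0.468·log₂(0.468) + 0.376·log₂(0.376) + 0.156·log₂(0.156)]
  = 0.5127 + 0.5306 + 0.4181 = 1.4614 bits

Marginal of Y (column sums):
  P(Y=0) = 0.215 + 0.027 + 0.029 = 0.271
  P(Y=1) = 0.229 + 0.083 + 0.108 = 0.420
  P(Y=2) = 0.024 + 0.266 + 0.019 = 0.309
H(X|Y) = Σ_y P(y)·H(X|Y=y):
  Y=0: P(Y=0) = 0.271, P(X|Y=0) = (215/271, 27/271, 29/271) → H(X|Y=0) = 0.9415
  Y=1: P(Y=1) = 0.420, P(X|Y=1) = (229/420, 83/420, 9/35) → H(X|Y=1) = 1.4432
  Y=2: P(Y=2) = 0.309, P(X|Y=2) = (8/103, 266/309, 19/309) → H(X|Y=2) = 0.7198
H(X|Y) = 0.271·0.9415 + 0.420·1.4432 + 0.309·0.7198 = 1.0837 bits

I(X;Y) = H(X) - H(X|Y) = 1.4614 - 1.0837 = 0.3777 bits

Cross-check via I(X;Y) = H(X) + H(Y) - H(X,Y): computing H(Y) from the column sums and H(X,Y) from the 9 cells in the same way gives H(Y) = 1.5597 bits and H(X,Y) = 2.6434 bits, so
I(X;Y) = 1.4614 + 1.5597 - 2.6434 = 0.3777 bits ✓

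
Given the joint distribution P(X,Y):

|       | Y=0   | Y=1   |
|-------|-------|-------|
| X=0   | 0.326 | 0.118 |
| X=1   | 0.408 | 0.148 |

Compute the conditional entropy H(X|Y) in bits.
0.9909 bits

H(X|Y) = H(X,Y) - H(Y)

H(X,Y) = -Σ_{x,y} P(x,y) log₂ P(x,y). Per-cell terms -P(x,y)·log₂P(x,y):
  X=0: 0.5272, 0.3638
  X=1: 0.5277, 0.4079
Sum of the 4 terms: H(X,Y) = 1.8266 bits

Marginal of Y (column sums):
  P(Y=0) = 0.326 + 0.408 = 0.734
  P(Y=1) = 0.118 + 0.148 = 0.266
H(Y) = -[0.734·log₂(0.734) + 0.266·log₂(0.266)]
  = 0.3275 + 0.5082 = 0.8357 bits

H(X|Y) = H(X,Y) - H(Y) = 1.8266 - 0.8357 = 0.9909 bits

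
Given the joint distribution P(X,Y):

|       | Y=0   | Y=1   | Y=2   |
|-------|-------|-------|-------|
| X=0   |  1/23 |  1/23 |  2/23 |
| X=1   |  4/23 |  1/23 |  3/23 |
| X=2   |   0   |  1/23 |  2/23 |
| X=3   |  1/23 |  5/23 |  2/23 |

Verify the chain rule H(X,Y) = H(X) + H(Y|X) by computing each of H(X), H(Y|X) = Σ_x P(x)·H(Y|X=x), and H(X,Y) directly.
H(X) = 1.8820 bits, H(Y|X) = 1.3213 bits, H(X,Y) = 3.2034 bits

Marginal of X (row sums):
  P(X=0) = 1/23 + 1/23 + 2/23 = 4/23
  P(X=1) = 4/23 + 1/23 + 3/23 = 8/23
  P(X=2) = 0 + 1/23 + 2/23 = 3/23
  P(X=3) = 1/23 + 5/23 + 2/23 = 8/23
H(X) = -[(4/23)·log₂(4/23) + (8/23)·log₂(8/23) + (3/23)·log₂(3/23) + (8/23)·log₂(8/23)]
  = 0.43888 + 0.52993 + 0.38330 + 0.52993 = 1.8820 bits

H(Y|X) = Σ_x P(x)·H(Y|X=x):
  X=0: P(X=0) = 4/23, P(Y|X=0) = (1/4, 1/4, 1/2) → H(Y|X=0) = 1.50000
  X=1: P(X=1) = 8/23, P(Y|X=1) = (1/2, 1/8, 3/8) → H(Y|X=1) = 1.40564
  X=2: P(X=2) = 3/23, P(Y|X=2) = (0, 1/3, 2/3) → H(Y|X=2) = 0.91830
  X=3: P(X=3) = 8/23, P(Y|X=3) = (1/8, 5/8, 1/4) → H(Y|X=3) = 1.29879
H(Y|X) = (4/23)·1.50000 + (8/23)·1.40564 + (3/23)·0.91830 + (8/23)·1.29879 = 1.3213 bits

H(X,Y) = -Σ_{x,y} P(x,y) log₂ P(x,y). Per-cell terms -P(x,y)·log₂P(x,y):
  X=0: 0.19668, 0.19668, 0.30640
  X=1: 0.43888, 0.19668, 0.38330
  X=2: 0.00000, 0.19668, 0.30640
  X=3: 0.19668, 0.47862, 0.30640
  (cells with P = 0 contribute 0)
Sum of the 12 terms: H(X,Y) = 3.2034 bits

Chain rule check:
  H(X) + H(Y|X) = 1.8820 + 1.3213 = 3.2033 bits
  H(X,Y) = 3.2034 bits
✓ Chain rule verified (Δ = 0.0001 is 4-dp rounding noise: each of the three values was rounded independently).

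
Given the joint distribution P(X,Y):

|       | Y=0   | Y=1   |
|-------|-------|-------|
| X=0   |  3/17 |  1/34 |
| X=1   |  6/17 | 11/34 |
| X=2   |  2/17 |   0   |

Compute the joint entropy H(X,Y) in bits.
2.0115 bits

H(X,Y) = -Σ_{x,y} P(x,y) log₂ P(x,y). Per-cell terms -P(x,y)·log₂P(x,y):
  X=0: 0.44162, 0.14963
  X=1: 0.53029, 0.52672
  X=2: 0.36323, 0.00000
  (cells with P = 0 contribute 0)
Sum of the 6 terms: H(X,Y) = 2.0115 bits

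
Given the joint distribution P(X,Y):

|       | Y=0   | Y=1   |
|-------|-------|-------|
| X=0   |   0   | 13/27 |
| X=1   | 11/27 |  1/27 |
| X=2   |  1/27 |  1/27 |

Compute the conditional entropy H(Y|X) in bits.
0.2580 bits

H(Y|X) = H(X,Y) - H(X)

H(X,Y) = -Σ_{x,y} P(x,y) log₂ P(x,y). Per-cell terms -P(x,y)·log₂P(x,y):
  X=0: 0.0000, 0.5077
  X=1: 0.5278, 0.1761
  X=2: 0.1761, 0.1761
  (cells with P = 0 contribute 0)
Sum of the 6 terms: H(X,Y) = 1.5638 bits

Marginal of X (row sums):
  P(X=0) = 0 + 13/27 = 13/27
  P(X=1) = 11/27 + 1/27 = 4/9
  P(X=2) = 1/27 + 1/27 = 2/27
H(X) = -[(13/27)·log₂(13/27) + (4/9)·log₂(4/9) + (2/27)·log₂(2/27)]
  = 0.5077 + 0.5200 + 0.2781 = 1.3058 bits

H(Y|X) = H(X,Y) - H(X) = 1.5638 - 1.3058 = 0.2580 bits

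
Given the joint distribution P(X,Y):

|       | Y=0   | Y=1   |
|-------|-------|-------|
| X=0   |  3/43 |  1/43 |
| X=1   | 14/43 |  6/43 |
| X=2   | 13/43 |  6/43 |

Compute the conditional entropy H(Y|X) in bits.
0.8829 bits

H(Y|X) = H(X,Y) - H(X)

H(X,Y) = -Σ_{x,y} P(x,y) log₂ P(x,y). Per-cell terms -P(x,y)·log₂P(x,y):
  X=0: 0.267998, 0.126192
  X=1: 0.527087, 0.396461
  X=2: 0.521761, 0.396461
Sum of the 6 terms: H(X,Y) = 2.23596 bits

Marginal of X (row sums):
  P(X=0) = 3/43 + 1/43 = 4/43
  P(X=1) = 14/43 + 6/43 = 20/43
  P(X=2) = 13/43 + 6/43 = 19/43
H(X) = -[(4/43)·log₂(4/43) + (20/43)·log₂(20/43) + (19/43)·log₂(19/43)]
  = 0.318722 + 0.513645 + 0.520661 = 1.35303 bits

H(Y|X) = H(X,Y) - H(X) = 2.23596 - 1.35303 = 0.8829 bits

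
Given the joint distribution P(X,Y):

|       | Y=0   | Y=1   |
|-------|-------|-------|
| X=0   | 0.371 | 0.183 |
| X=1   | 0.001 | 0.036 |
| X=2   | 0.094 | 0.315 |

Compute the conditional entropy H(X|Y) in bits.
1.0107 bits

H(X|Y) = H(X,Y) - H(Y)

H(X,Y) = -Σ_{x,y} P(x,y) log₂ P(x,y). Per-cell terms -P(x,y)·log₂P(x,y):
  X=0: 0.530719, 0.448365
  X=1: 0.009966, 0.172651
  X=2: 0.320652, 0.524972
Sum of the 6 terms: H(X,Y) = 2.007325 bits

Marginal of Y (column sums):
  P(Y=0) = 0.371 + 0.001 + 0.094 = 0.466
  P(Y=1) = 0.183 + 0.036 + 0.315 = 0.534
H(Y) = -[0.466·log₂(0.466) + 0.534·log₂(0.534)]
  = 0.513345 + 0.483317 = 0.996662 bits

H(X|Y) = H(X,Y) - H(Y) = 2.007325 - 0.996662 = 1.0107 bits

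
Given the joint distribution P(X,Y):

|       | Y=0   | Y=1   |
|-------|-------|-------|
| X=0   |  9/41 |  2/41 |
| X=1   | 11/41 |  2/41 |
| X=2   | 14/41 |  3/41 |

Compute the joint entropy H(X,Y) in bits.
2.2200 bits

H(X,Y) = -Σ_{x,y} P(x,y) log₂ P(x,y). Per-cell terms -P(x,y)·log₂P(x,y):
  X=0: 0.4802, 0.2126
  X=1: 0.5093, 0.2126
  X=2: 0.5293, 0.2760
Sum of the 6 terms: H(X,Y) = 2.2200 bits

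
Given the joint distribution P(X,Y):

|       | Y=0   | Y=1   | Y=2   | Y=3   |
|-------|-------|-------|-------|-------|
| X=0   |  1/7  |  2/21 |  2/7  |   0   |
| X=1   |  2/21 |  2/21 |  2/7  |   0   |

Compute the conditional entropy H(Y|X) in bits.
1.4047 bits

H(Y|X) = H(X,Y) - H(X)

H(X,Y) = -Σ_{x,y} P(x,y) log₂ P(x,y). Per-cell terms -P(x,y)·log₂P(x,y):
  X=0: 0.40105, 0.32308, 0.51639, 0.00000
  X=1: 0.32308, 0.32308, 0.51639, 0.00000
  (cells with P = 0 contribute 0)
Sum of the 8 terms: H(X,Y) = 2.4031 bits

Marginal of X (row sums):
  P(X=0) = 1/7 + 2/21 + 2/7 + 0 = 11/21
  P(X=1) = 2/21 + 2/21 + 2/7 + 0 = 10/21
H(X) = -[(11/21)·log₂(11/21) + (10/21)·log₂(10/21)]
  = 0.48865 + 0.50971 = 0.9984 bits

H(Y|X) = H(X,Y) - H(X) = 2.4031 - 0.9984 = 1.4047 bits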